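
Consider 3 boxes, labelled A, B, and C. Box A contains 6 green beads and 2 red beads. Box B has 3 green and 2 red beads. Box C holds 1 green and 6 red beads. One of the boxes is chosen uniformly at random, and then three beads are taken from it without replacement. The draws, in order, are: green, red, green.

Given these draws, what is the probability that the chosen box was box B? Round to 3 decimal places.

Under each hypothesis, the probability of the observed sequence is: P(data | box A) = (6/8)(2/7)(5/6) = 5/28; P(data | box B) = (3/5)(2/4)(2/3) = 1/5; P(data | box C) = (1/7)(6/6)(0/5) = 0.
Multiplying each by its prior: 1/3 · 5/28 = 5/84, 1/3 · 1/5 = 1/15, 1/3 · 0 = 0; summing to 53/420.
So P(box B | data) = (1/15) / (53/420) = 28/53.

0.528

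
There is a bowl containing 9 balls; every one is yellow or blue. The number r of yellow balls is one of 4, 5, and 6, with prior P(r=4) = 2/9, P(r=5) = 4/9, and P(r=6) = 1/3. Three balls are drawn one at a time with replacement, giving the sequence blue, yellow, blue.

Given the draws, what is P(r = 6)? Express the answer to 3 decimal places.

0.238

Under each hypothesis, the probability of the observed sequence is: P(data | r = 4) = (5/9)(4/9)(5/9) = 0.13717; P(data | r = 5) = (4/9)(5/9)(4/9) = 0.10974; P(data | r = 6) = (3/9)(6/9)(3/9) = 0.074074.
Multiplying each by its prior: 2/9 · 0.13717 = 0.030483, 4/9 · 0.10974 = 0.048773, 1/3 · 0.074074 = 0.024691; these sum to 0.10395.
Hence P(r = 6 | data) = (0.024691) / (0.10395) = 0.23754.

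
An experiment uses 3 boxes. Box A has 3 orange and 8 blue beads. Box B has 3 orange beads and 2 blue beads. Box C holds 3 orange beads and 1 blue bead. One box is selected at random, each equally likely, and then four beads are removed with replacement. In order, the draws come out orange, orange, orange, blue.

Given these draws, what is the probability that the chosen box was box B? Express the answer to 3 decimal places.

0.418

Under each hypothesis, the probability of the observed sequence is: P(data | box A) = (3/11)(3/11)(3/11)(8/11) = 0.014753; P(data | box B) = (3/5)(3/5)(3/5)(2/5) = 0.0864; P(data | box C) = (3/4)(3/4)(3/4)(1/4) = 0.10547.
Weighting by the prior gives 1/3 · 0.014753 = 0.0049177, 1/3 · 0.0864 = 0.0288, 1/3 · 0.10547 = 0.035156; summing to 0.068874.
Therefore the posterior P(box B | data) = (0.0288) / (0.068874) = 0.41816.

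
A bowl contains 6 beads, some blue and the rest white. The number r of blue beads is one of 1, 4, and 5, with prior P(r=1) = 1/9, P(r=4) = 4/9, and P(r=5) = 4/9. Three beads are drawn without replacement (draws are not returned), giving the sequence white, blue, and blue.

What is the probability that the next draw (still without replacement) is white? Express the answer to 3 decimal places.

Under each hypothesis, the probability of the observed sequence is: P(data | r = 1) = (5/6)(1/5)(0/4) = 0; P(data | r = 4) = (2/6)(4/5)(3/4) = 1/5; P(data | r = 5) = (1/6)(5/5)(4/4) = 1/6.
Weighting by the prior gives 1/9 · 0 = 0, 4/9 · 1/5 = 4/45, 4/9 · 1/6 = 2/27; summing to 22/135.
Normalising, the posterior is P(r = 1 | data) = 0, P(r = 4 | data) = 6/11, P(r = 5 | data) = 5/11.
So P(white next | data) = Σ P(white next | H) P(H | data) = (1/3)(6/11) + (0)(5/11) = 2/11.

0.182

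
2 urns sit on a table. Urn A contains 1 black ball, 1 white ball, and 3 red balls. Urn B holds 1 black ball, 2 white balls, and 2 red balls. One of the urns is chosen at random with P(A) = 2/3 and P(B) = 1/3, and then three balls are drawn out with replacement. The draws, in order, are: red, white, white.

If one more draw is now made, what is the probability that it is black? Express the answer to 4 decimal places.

The likelihood of the observed sequence under each hypothesis: P(data | urn A) = (3/5)(1/5)(1/5) = 3/125; P(data | urn B) = (2/5)(2/5)(2/5) = 8/125.
The prior-weighted likelihoods are 2/3 · 3/125 = 2/125, 1/3 · 8/125 = 8/375; summing to 14/375.
Normalising, the posterior is P(urn A | data) = 3/7, P(urn B | data) = 4/7.
The predictive probability is P(black next | data) = (1/5)(3/7) + (1/5)(4/7) = 1/5.

0.2000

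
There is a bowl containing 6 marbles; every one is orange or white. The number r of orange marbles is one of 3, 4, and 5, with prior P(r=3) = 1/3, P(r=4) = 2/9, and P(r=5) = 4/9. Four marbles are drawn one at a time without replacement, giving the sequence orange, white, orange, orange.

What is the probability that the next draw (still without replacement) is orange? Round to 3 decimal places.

0.738

Under each hypothesis, the probability of the observed sequence is: P(data | r = 3) = (3/6)(3/5)(2/4)(1/3) = 1/20; P(data | r = 4) = (4/6)(2/5)(3/4)(2/3) = 2/15; P(data | r = 5) = (5/6)(1/5)(4/4)(3/3) = 1/6.
Multiplying each by its prior: 1/3 · 1/20 = 1/60, 2/9 · 2/15 = 4/135, 4/9 · 1/6 = 2/27; summing to 13/108.
The posterior is then P(r = 3 | data) = 9/65, P(r = 4 | data) = 16/65, P(r = 5 | data) = 8/13.
Averaging over the posterior, P(orange next | data) = (0)(9/65) + (1/2)(16/65) + (1)(8/13) = 48/65.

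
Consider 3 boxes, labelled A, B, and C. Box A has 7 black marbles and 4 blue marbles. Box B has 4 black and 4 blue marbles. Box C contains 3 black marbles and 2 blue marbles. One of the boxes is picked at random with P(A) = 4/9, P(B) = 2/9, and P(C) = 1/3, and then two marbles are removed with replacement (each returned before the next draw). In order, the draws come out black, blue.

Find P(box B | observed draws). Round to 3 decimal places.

Compute the likelihood of the observed sequence for each case: P(data | box A) = (7/11)(4/11) = 0.2314; P(data | box B) = (4/8)(4/8) = 0.25; P(data | box C) = (3/5)(2/5) = 0.24.
Multiplying each by its prior: 4/9 · 0.2314 = 0.10285, 2/9 · 0.25 = 0.055556, 1/3 · 0.24 = 0.08; these sum to 0.2384.
Hence P(box B | data) = (0.055556) / (0.2384) = 0.23303.

0.233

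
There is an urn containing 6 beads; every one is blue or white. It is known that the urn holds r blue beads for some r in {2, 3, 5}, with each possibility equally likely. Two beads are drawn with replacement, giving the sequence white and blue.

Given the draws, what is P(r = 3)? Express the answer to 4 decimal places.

0.4091

Compute the likelihood of the observed sequence for each case: P(data | r = 2) = (4/6)(2/6) = 2/9; P(data | r = 3) = (3/6)(3/6) = 1/4; P(data | r = 5) = (1/6)(5/6) = 5/36.
The prior-weighted likelihoods are 1/3 · 2/9 = 2/27, 1/3 · 1/4 = 1/12, 1/3 · 5/36 = 5/108; summing to 11/54.
Hence P(r = 3 | data) = (1/12) / (11/54) = 9/22.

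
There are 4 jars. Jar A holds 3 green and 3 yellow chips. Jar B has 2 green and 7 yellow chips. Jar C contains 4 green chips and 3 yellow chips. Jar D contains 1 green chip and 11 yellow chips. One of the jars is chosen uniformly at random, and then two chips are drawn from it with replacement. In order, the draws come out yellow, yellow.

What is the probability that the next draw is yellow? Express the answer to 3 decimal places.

The likelihood of the observed sequence under each hypothesis: P(data | jar A) = (3/6)(3/6) = 0.25; P(data | jar B) = (7/9)(7/9) = 0.60494; P(data | jar C) = (3/7)(3/7) = 0.18367; P(data | jar D) = (11/12)(11/12) = 0.84028.
The prior-weighted likelihoods are 1/4 · 0.25 = 0.0625, 1/4 · 0.60494 = 0.15123, 1/4 · 0.18367 = 0.045918, 1/4 · 0.84028 = 0.21007; with total 0.46972.
Dividing through by the total gives posterior P(jar A | data) = 0.13306, P(jar B | data) = 0.32197, P(jar C | data) = 0.097756, P(jar D | data) = 0.44722.
Averaging over the posterior, P(yellow next | data) = (1/2)(0.13306) + (7/9)(0.32197) + (3/7)(0.097756) + (11/12)(0.44722) = 0.76879.

0.769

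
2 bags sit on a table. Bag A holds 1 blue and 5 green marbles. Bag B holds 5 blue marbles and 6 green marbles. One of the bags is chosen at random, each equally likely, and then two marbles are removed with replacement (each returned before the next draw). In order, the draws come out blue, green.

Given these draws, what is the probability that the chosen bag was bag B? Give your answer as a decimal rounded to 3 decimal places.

0.641

Under each hypothesis, the probability of the observed sequence is: P(data | bag A) = (1/6)(5/6) = 0.13889; P(data | bag B) = (5/11)(6/11) = 0.24793.
Weighting by the prior gives 1/2 · 0.13889 = 0.069444, 1/2 · 0.24793 = 0.12397; summing to 0.19341.
So P(bag B | data) = (0.12397) / (0.19341) = 0.64095.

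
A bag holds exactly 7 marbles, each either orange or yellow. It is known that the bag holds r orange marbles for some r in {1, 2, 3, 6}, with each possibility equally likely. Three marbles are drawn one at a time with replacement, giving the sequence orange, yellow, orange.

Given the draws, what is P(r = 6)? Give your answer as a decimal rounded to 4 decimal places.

0.3673

Compute the likelihood of the observed sequence for each case: P(data | r = 1) = (1/7)(6/7)(1/7) = 6/343; P(data | r = 2) = (2/7)(5/7)(2/7) = 20/343; P(data | r = 3) = (3/7)(4/7)(3/7) = 36/343; P(data | r = 6) = (6/7)(1/7)(6/7) = 36/343.
The prior-weighted likelihoods are 1/4 · 6/343 = 3/686, 1/4 · 20/343 = 5/343, 1/4 · 36/343 = 9/343, 1/4 · 36/343 = 9/343; these sum to 1/14.
So P(r = 6 | data) = (9/343) / (1/14) = 18/49.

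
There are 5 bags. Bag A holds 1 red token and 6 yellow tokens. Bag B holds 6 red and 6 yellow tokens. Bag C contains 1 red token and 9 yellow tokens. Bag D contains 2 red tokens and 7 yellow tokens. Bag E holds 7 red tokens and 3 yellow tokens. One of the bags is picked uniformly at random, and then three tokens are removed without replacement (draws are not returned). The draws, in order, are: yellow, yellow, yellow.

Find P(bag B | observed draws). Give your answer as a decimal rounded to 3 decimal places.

For each hypothesis, P(data | H) works out to: P(data | bag A) = (6/7)(5/6)(4/5) = 0.57143; P(data | bag B) = (6/12)(5/11)(4/10) = 0.090909; P(data | bag C) = (9/10)(8/9)(7/8) = 0.7; P(data | bag D) = (7/9)(6/8)(5/7) = 0.41667; P(data | bag E) = (3/10)(2/9)(1/8) = 0.0083333.
Weighting by the prior gives 1/5 · 0.57143 = 0.11429, 1/5 · 0.090909 = 0.018182, 1/5 · 0.7 = 0.14, 1/5 · 0.41667 = 0.083333, 1/5 · 0.0083333 = 0.0016667; summing to 0.35747.
Therefore the posterior P(bag B | data) = (0.018182) / (0.35747) = 0.050863.

0.051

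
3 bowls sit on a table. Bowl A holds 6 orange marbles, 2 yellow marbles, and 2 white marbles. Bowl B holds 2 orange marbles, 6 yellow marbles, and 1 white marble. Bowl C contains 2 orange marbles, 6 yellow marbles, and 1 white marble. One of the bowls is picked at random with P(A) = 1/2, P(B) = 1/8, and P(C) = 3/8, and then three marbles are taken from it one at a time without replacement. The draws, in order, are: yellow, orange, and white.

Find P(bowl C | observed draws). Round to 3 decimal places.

0.313

Compute the likelihood of the observed sequence for each case: P(data | bowl A) = (2/10)(6/9)(2/8) = 1/30; P(data | bowl B) = (6/9)(2/8)(1/7) = 1/42; P(data | bowl C) = (6/9)(2/8)(1/7) = 1/42.
The prior-weighted likelihoods are 1/2 · 1/30 = 1/60, 1/8 · 1/42 = 1/336, 3/8 · 1/42 = 1/112; summing to 1/35.
By Bayes' rule, P(bowl C | data) = (1/112) / (1/35) = 5/16.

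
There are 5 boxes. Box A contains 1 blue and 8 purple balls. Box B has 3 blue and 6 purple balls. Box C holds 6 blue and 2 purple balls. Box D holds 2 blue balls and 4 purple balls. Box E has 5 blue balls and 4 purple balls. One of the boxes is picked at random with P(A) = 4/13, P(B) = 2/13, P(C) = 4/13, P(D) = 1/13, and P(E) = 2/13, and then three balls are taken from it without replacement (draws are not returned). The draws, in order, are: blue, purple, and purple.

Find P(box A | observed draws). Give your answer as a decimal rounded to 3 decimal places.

Compute the likelihood of the observed sequence for each case: P(data | box A) = (1/9)(8/8)(7/7) = 1/9; P(data | box B) = (3/9)(6/8)(5/7) = 5/28; P(data | box C) = (6/8)(2/7)(1/6) = 1/28; P(data | box D) = (2/6)(4/5)(3/4) = 1/5; P(data | box E) = (5/9)(4/8)(3/7) = 5/42.
Multiplying each by its prior: 4/13 · 1/9 = 4/117, 2/13 · 5/28 = 5/182, 4/13 · 1/28 = 1/91, 1/13 · 1/5 = 1/65, 2/13 · 5/42 = 5/273; these sum to 67/630.
By Bayes' rule, P(box A | data) = (4/117) / (67/630) = 280/871.

0.321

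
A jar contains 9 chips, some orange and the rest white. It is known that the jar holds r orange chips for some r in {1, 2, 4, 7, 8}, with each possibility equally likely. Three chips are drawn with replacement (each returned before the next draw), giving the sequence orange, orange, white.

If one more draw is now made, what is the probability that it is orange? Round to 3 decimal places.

Compute the likelihood of the observed sequence for each case: P(data | r = 1) = (1/9)(1/9)(8/9) = 0.010974; P(data | r = 2) = (2/9)(2/9)(7/9) = 0.038409; P(data | r = 4) = (4/9)(4/9)(5/9) = 0.10974; P(data | r = 7) = (7/9)(7/9)(2/9) = 0.13443; P(data | r = 8) = (8/9)(8/9)(1/9) = 0.087791.
Multiplying each by its prior: 1/5 · 0.010974 = 0.0021948, 1/5 · 0.038409 = 0.0076818, 1/5 · 0.10974 = 0.021948, 1/5 · 0.13443 = 0.026886, 1/5 · 0.087791 = 0.017558; summing to 0.076269.
The posterior is then P(r = 1 | data) = 0.028777, P(r = 2 | data) = 0.10072, P(r = 4 | data) = 0.28777, P(r = 7 | data) = 0.35252, P(r = 8 | data) = 0.23022.
The predictive probability is P(orange next | data) = (1/9)(0.028777) + (2/9)(0.10072) + (4/9)(0.28777) + (7/9)(0.35252) + (8/9)(0.23022) = 0.63229.

0.632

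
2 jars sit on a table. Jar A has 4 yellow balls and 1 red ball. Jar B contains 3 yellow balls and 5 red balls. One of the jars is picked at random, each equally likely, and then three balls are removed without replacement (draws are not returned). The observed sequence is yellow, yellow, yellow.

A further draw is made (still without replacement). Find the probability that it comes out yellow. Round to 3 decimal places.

Under each hypothesis, the probability of the observed sequence is: P(data | jar A) = (4/5)(3/4)(2/3) = 2/5; P(data | jar B) = (3/8)(2/7)(1/6) = 1/56.
Multiplying each by its prior: 1/2 · 2/5 = 1/5, 1/2 · 1/56 = 1/112; these sum to 117/560.
The posterior is then P(jar A | data) = 112/117, P(jar B | data) = 5/117.
The predictive probability is P(yellow next | data) = (1/2)(112/117) + (0)(5/117) = 56/117.

0.479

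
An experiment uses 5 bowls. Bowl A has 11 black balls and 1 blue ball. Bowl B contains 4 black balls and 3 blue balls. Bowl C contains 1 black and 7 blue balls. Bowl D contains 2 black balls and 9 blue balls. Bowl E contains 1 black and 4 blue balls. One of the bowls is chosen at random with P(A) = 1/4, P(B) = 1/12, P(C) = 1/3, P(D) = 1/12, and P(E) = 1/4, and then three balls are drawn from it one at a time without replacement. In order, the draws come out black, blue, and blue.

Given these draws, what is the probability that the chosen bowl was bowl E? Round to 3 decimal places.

Under each hypothesis, the probability of the observed sequence is: P(data | bowl A) = (11/12)(1/11)(0/10) = 0; P(data | bowl B) = (4/7)(3/6)(2/5) = 0.11429; P(data | bowl C) = (1/8)(7/7)(6/6) = 0.125; P(data | bowl D) = (2/11)(9/10)(8/9) = 0.14545; P(data | bowl E) = (1/5)(4/4)(3/3) = 0.2.
Weighting by the prior gives 1/4 · 0 = 0, 1/12 · 0.11429 = 0.0095238, 1/3 · 0.125 = 0.041667, 1/12 · 0.14545 = 0.012121, 1/4 · 0.2 = 0.05; with total 0.11331.
By Bayes' rule, P(bowl E | data) = (0.05) / (0.11331) = 0.44126.

0.441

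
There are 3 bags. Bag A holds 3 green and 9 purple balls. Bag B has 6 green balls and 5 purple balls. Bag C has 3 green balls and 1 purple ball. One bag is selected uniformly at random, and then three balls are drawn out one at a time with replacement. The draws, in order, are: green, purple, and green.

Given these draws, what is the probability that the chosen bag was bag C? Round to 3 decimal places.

0.436

Compute the likelihood of the observed sequence for each case: P(data | bag A) = (3/12)(9/12)(3/12) = 0.046875; P(data | bag B) = (6/11)(5/11)(6/11) = 0.13524; P(data | bag C) = (3/4)(1/4)(3/4) = 0.14062.
Weighting by the prior gives 1/3 · 0.046875 = 0.015625, 1/3 · 0.13524 = 0.045079, 1/3 · 0.14062 = 0.046875; summing to 0.10758.
So P(bag C | data) = (0.046875) / (0.10758) = 0.43573.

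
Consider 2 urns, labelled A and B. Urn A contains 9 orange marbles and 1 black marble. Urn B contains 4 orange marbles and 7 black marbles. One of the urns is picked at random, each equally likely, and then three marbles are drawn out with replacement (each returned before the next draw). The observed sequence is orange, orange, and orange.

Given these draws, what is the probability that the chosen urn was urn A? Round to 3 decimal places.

Under each hypothesis, the probability of the observed sequence is: P(data | urn A) = (9/10)(9/10)(9/10) = 0.729; P(data | urn B) = (4/11)(4/11)(4/11) = 0.048084.
The prior-weighted likelihoods are 1/2 · 0.729 = 0.3645, 1/2 · 0.048084 = 0.024042; these sum to 0.38854.
Hence P(urn A | data) = (0.3645) / (0.38854) = 0.93812.

0.938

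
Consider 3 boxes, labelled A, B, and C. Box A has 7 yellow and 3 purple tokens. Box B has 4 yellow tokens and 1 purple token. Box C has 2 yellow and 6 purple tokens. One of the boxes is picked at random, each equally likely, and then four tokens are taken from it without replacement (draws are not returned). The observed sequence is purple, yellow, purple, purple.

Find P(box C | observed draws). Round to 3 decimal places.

0.945

Under each hypothesis, the probability of the observed sequence is: P(data | box A) = (3/10)(7/9)(2/8)(1/7) = 0.0083333; P(data | box B) = (1/5)(4/4)(0/3) = 0; P(data | box C) = (6/8)(2/7)(5/6)(4/5) = 0.14286.
The prior-weighted likelihoods are 1/3 · 0.0083333 = 0.0027778, 1/3 · 0 = 0, 1/3 · 0.14286 = 0.047619; with total 0.050397.
Hence P(box C | data) = (0.047619) / (0.050397) = 0.94488.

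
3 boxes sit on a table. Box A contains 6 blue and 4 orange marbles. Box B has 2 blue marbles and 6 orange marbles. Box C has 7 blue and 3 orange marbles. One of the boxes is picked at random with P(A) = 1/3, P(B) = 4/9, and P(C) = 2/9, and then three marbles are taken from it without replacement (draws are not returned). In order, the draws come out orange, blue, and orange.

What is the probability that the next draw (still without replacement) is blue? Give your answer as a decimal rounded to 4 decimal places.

0.4042

For each hypothesis, P(data | H) works out to: P(data | box A) = (4/10)(6/9)(3/8) = 1/10; P(data | box B) = (6/8)(2/7)(5/6) = 5/28; P(data | box C) = (3/10)(7/9)(2/8) = 7/120.
Multiplying each by its prior: 1/3 · 1/10 = 1/30, 4/9 · 5/28 = 5/63, 2/9 · 7/120 = 7/540; summing to 95/756.
Dividing through by the total gives posterior P(box A | data) = 126/475, P(box B | data) = 12/19, P(box C | data) = 49/475.
So P(blue next | data) = Σ P(blue next | H) P(H | data) = (5/7)(126/475) + (1/5)(12/19) + (6/7)(49/475) = 192/475.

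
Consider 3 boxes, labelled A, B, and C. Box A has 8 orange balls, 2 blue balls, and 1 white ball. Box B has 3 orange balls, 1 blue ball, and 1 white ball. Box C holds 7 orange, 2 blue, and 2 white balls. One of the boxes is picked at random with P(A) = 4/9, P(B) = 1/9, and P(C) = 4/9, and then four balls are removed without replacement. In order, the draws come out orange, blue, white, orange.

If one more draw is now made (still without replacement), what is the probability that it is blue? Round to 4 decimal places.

Under each hypothesis, the probability of the observed sequence is: P(data | box A) = (8/11)(2/10)(1/9)(7/8) = 0.014141; P(data | box B) = (3/5)(1/4)(1/3)(2/2) = 0.05; P(data | box C) = (7/11)(2/10)(2/9)(6/8) = 0.021212.
The prior-weighted likelihoods are 4/9 · 0.014141 = 0.0062851, 1/9 · 0.05 = 0.0055556, 4/9 · 0.021212 = 0.0094276; with total 0.021268.
Normalising, the posterior is P(box A | data) = 0.29551, P(box B | data) = 0.26121, P(box C | data) = 0.44327.
So P(blue next | data) = Σ P(blue next | H) P(H | data) = (1/7)(0.29551) + (0)(0.26121) + (1/7)(0.44327) = 0.10554.

0.1055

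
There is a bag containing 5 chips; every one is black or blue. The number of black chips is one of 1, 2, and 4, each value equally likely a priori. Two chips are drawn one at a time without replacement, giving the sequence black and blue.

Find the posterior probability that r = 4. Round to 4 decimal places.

Compute the likelihood of the observed sequence for each case: P(data | r = 1) = (1/5)(4/4) = 1/5; P(data | r = 2) = (2/5)(3/4) = 3/10; P(data | r = 4) = (4/5)(1/4) = 1/5.
Multiplying each by its prior: 1/3 · 1/5 = 1/15, 1/3 · 3/10 = 1/10, 1/3 · 1/5 = 1/15; with total 7/30.
Hence P(r = 4 | data) = (1/15) / (7/30) = 2/7.

0.2857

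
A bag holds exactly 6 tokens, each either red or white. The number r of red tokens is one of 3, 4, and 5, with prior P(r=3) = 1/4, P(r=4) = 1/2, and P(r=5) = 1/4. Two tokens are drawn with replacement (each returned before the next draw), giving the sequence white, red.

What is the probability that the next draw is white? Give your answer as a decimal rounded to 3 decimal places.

0.356

Under each hypothesis, the probability of the observed sequence is: P(data | r = 3) = (3/6)(3/6) = 1/4; P(data | r = 4) = (2/6)(4/6) = 2/9; P(data | r = 5) = (1/6)(5/6) = 5/36.
Weighting by the prior gives 1/4 · 1/4 = 1/16, 1/2 · 2/9 = 1/9, 1/4 · 5/36 = 5/144; summing to 5/24.
The posterior is then P(r = 3 | data) = 3/10, P(r = 4 | data) = 8/15, P(r = 5 | data) = 1/6.
So P(white next | data) = Σ P(white next | H) P(H | data) = (1/2)(3/10) + (1/3)(8/15) + (1/6)(1/6) = 16/45.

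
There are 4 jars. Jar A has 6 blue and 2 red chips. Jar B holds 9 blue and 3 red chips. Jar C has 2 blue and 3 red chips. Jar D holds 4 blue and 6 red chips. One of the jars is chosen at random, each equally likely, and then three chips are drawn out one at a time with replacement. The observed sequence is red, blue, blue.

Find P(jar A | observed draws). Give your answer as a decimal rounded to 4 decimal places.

0.2971

Compute the likelihood of the observed sequence for each case: P(data | jar A) = (2/8)(6/8)(6/8) = 0.14062; P(data | jar B) = (3/12)(9/12)(9/12) = 0.14062; P(data | jar C) = (3/5)(2/5)(2/5) = 0.096; P(data | jar D) = (6/10)(4/10)(4/10) = 0.096.
Weighting by the prior gives 1/4 · 0.14062 = 0.035156, 1/4 · 0.14062 = 0.035156, 1/4 · 0.096 = 0.024, 1/4 · 0.096 = 0.024; these sum to 0.11831.
So P(jar A | data) = (0.035156) / (0.11831) = 0.29715.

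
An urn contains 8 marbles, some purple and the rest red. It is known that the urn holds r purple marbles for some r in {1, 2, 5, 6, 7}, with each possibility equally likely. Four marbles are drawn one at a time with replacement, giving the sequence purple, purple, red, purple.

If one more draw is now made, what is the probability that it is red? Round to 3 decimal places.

Under each hypothesis, the probability of the observed sequence is: P(data | r = 1) = (1/8)(1/8)(7/8)(1/8) = 0.001709; P(data | r = 2) = (2/8)(2/8)(6/8)(2/8) = 0.011719; P(data | r = 5) = (5/8)(5/8)(3/8)(5/8) = 0.091553; P(data | r = 6) = (6/8)(6/8)(2/8)(6/8) = 0.10547; P(data | r = 7) = (7/8)(7/8)(1/8)(7/8) = 0.08374.
The prior-weighted likelihoods are 1/5 · 0.001709 = 0.0003418, 1/5 · 0.011719 = 0.0023437, 1/5 · 0.091553 = 0.018311, 1/5 · 0.10547 = 0.021094, 1/5 · 0.08374 = 0.016748; with total 0.058838.
Dividing through by the total gives posterior P(r = 1 | data) = 0.0058091, P(r = 2 | data) = 0.039834, P(r = 5 | data) = 0.3112, P(r = 6 | data) = 0.35851, P(r = 7 | data) = 0.28465.
So P(red next | data) = Σ P(red next | H) P(H | data) = (7/8)(0.0058091) + (3/4)(0.039834) + (3/8)(0.3112) + (1/4)(0.35851) + (1/8)(0.28465) = 0.27687.

0.277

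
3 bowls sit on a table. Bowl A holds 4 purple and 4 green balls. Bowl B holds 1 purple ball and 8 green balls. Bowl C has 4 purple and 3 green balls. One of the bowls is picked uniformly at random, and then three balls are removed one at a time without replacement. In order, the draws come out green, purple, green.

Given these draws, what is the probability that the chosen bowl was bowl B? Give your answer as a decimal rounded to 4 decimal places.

For each hypothesis, P(data | H) works out to: P(data | bowl A) = (4/8)(4/7)(3/6) = 1/7; P(data | bowl B) = (8/9)(1/8)(7/7) = 1/9; P(data | bowl C) = (3/7)(4/6)(2/5) = 4/35.
The prior-weighted likelihoods are 1/3 · 1/7 = 1/21, 1/3 · 1/9 = 1/27, 1/3 · 4/35 = 4/105; these sum to 116/945.
Hence P(bowl B | data) = (1/27) / (116/945) = 35/116.

0.3017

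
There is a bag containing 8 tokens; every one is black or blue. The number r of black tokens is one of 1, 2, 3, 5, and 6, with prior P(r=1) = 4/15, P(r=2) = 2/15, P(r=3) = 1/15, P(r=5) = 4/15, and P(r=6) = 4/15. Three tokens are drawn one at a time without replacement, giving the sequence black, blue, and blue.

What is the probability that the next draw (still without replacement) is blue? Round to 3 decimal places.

Under each hypothesis, the probability of the observed sequence is: P(data | r = 1) = (1/8)(7/7)(6/6) = 1/8; P(data | r = 2) = (2/8)(6/7)(5/6) = 5/28; P(data | r = 3) = (3/8)(5/7)(4/6) = 5/28; P(data | r = 5) = (5/8)(3/7)(2/6) = 5/56; P(data | r = 6) = (6/8)(2/7)(1/6) = 1/28.
Multiplying each by its prior: 4/15 · 1/8 = 1/30, 2/15 · 5/28 = 1/42, 1/15 · 5/28 = 1/84, 4/15 · 5/56 = 1/42, 4/15 · 1/28 = 1/105; with total 43/420.
Dividing through by the total gives posterior P(r = 1 | data) = 14/43, P(r = 2 | data) = 10/43, P(r = 3 | data) = 5/43, P(r = 5 | data) = 10/43, P(r = 6 | data) = 4/43.
Averaging over the posterior, P(blue next | data) = (1)(14/43) + (4/5)(10/43) + (3/5)(5/43) + (1/5)(10/43) + (0)(4/43) = 27/43.

0.628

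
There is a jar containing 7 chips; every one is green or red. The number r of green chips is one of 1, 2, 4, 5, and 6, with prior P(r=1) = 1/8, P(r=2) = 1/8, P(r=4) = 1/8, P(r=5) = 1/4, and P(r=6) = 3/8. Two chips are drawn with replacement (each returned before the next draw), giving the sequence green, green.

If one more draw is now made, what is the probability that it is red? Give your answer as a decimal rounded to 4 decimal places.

0.2251

Compute the likelihood of the observed sequence for each case: P(data | r = 1) = (1/7)(1/7) = 1/49; P(data | r = 2) = (2/7)(2/7) = 4/49; P(data | r = 4) = (4/7)(4/7) = 16/49; P(data | r = 5) = (5/7)(5/7) = 25/49; P(data | r = 6) = (6/7)(6/7) = 36/49.
Multiplying each by its prior: 1/8 · 1/49 = 1/392, 1/8 · 4/49 = 1/98, 1/8 · 16/49 = 2/49, 1/4 · 25/49 = 25/196, 3/8 · 36/49 = 27/98; summing to 179/392.
Normalising, the posterior is P(r = 1 | data) = 0.0055866, P(r = 2 | data) = 0.022346, P(r = 4 | data) = 0.089385, P(r = 5 | data) = 0.27933, P(r = 6 | data) = 0.60335.
So P(red next | data) = Σ P(red next | H) P(H | data) = (6/7)(0.0055866) + (5/7)(0.022346) + (3/7)(0.089385) + (2/7)(0.27933) + (1/7)(0.60335) = 0.22506.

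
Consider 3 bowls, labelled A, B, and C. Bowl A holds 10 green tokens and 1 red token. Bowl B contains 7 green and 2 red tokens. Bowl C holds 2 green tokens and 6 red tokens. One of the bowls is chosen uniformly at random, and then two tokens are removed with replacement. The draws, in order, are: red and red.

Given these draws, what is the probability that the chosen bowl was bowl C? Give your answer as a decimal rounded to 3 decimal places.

0.907

Compute the likelihood of the observed sequence for each case: P(data | bowl A) = (1/11)(1/11) = 0.0082645; P(data | bowl B) = (2/9)(2/9) = 0.049383; P(data | bowl C) = (6/8)(6/8) = 0.5625.
The prior-weighted likelihoods are 1/3 · 0.0082645 = 0.0027548, 1/3 · 0.049383 = 0.016461, 1/3 · 0.5625 = 0.1875; with total 0.20672.
Therefore the posterior P(bowl C | data) = (0.1875) / (0.20672) = 0.90704.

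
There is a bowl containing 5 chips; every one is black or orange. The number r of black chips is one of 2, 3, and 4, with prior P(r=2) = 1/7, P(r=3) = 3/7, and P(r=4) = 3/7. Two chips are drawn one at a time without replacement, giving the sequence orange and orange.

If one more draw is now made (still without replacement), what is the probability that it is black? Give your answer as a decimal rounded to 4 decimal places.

Compute the likelihood of the observed sequence for each case: P(data | r = 2) = (3/5)(2/4) = 3/10; P(data | r = 3) = (2/5)(1/4) = 1/10; P(data | r = 4) = (1/5)(0/4) = 0.
Weighting by the prior gives 1/7 · 3/10 = 3/70, 3/7 · 1/10 = 3/70, 3/7 · 0 = 0; with total 3/35.
Dividing through by the total gives posterior P(r = 2 | data) = 1/2, P(r = 3 | data) = 1/2, P(r = 4 | data) = 0.
The predictive probability is P(black next | data) = (2/3)(1/2) + (1)(1/2) = 5/6.

0.8333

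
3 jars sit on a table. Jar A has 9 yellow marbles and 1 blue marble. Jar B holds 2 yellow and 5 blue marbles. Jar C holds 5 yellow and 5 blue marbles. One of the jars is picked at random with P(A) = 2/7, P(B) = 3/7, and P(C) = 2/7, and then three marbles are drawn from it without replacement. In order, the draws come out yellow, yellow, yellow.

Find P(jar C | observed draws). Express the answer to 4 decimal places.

Under each hypothesis, the probability of the observed sequence is: P(data | jar A) = (9/10)(8/9)(7/8) = 7/10; P(data | jar B) = (2/7)(1/6)(0/5) = 0; P(data | jar C) = (5/10)(4/9)(3/8) = 1/12.
Multiplying each by its prior: 2/7 · 7/10 = 1/5, 3/7 · 0 = 0, 2/7 · 1/12 = 1/42; with total 47/210.
So P(jar C | data) = (1/42) / (47/210) = 5/47.

0.1064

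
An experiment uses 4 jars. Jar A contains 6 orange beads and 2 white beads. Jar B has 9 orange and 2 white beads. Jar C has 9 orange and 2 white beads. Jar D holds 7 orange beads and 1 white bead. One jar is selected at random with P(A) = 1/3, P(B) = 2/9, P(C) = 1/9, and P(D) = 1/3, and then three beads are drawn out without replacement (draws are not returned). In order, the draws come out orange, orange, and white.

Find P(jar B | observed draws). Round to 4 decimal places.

The likelihood of the observed sequence under each hypothesis: P(data | jar A) = (6/8)(5/7)(2/6) = 0.17857; P(data | jar B) = (9/11)(8/10)(2/9) = 0.14545; P(data | jar C) = (9/11)(8/10)(2/9) = 0.14545; P(data | jar D) = (7/8)(6/7)(1/6) = 0.125.
Weighting by the prior gives 1/3 · 0.17857 = 0.059524, 2/9 · 0.14545 = 0.032323, 1/9 · 0.14545 = 0.016162, 1/3 · 0.125 = 0.041667; these sum to 0.14968.
So P(jar B | data) = (0.032323) / (0.14968) = 0.21596.

0.2160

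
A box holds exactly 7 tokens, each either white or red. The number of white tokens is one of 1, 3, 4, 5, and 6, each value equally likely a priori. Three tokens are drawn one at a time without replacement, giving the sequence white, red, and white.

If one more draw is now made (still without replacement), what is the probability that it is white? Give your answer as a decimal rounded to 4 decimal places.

The likelihood of the observed sequence under each hypothesis: P(data | r = 1) = (1/7)(6/6)(0/5) = 0; P(data | r = 3) = (3/7)(4/6)(2/5) = 4/35; P(data | r = 4) = (4/7)(3/6)(3/5) = 6/35; P(data | r = 5) = (5/7)(2/6)(4/5) = 4/21; P(data | r = 6) = (6/7)(1/6)(5/5) = 1/7.
Weighting by the prior gives 1/5 · 0 = 0, 1/5 · 4/35 = 4/175, 1/5 · 6/35 = 6/175, 1/5 · 4/21 = 4/105, 1/5 · 1/7 = 1/35; summing to 13/105.
Dividing through by the total gives posterior P(r = 1 | data) = 0, P(r = 3 | data) = 12/65, P(r = 4 | data) = 18/65, P(r = 5 | data) = 4/13, P(r = 6 | data) = 3/13.
The predictive probability is P(white next | data) = (1/4)(12/65) + (1/2)(18/65) + (3/4)(4/13) + (1)(3/13) = 42/65.

0.6462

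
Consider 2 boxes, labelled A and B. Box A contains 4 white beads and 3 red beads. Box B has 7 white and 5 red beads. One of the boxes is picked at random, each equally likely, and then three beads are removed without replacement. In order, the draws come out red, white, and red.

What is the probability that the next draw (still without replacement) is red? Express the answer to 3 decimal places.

Under each hypothesis, the probability of the observed sequence is: P(data | box A) = (3/7)(4/6)(2/5) = 0.11429; P(data | box B) = (5/12)(7/11)(4/10) = 0.10606.
Multiplying each by its prior: 1/2 · 0.11429 = 0.057143, 1/2 · 0.10606 = 0.05303; with total 0.11017.
Dividing through by the total gives posterior P(box A | data) = 0.51866, P(box B | data) = 0.48134.
So P(red next | data) = Σ P(red next | H) P(H | data) = (1/4)(0.51866) + (1/3)(0.48134) = 0.29011.

0.290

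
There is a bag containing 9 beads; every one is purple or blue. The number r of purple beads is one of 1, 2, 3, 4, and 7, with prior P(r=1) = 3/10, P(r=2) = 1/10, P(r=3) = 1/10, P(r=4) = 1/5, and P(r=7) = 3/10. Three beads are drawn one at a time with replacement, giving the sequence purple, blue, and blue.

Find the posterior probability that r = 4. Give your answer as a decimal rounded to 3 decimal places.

Compute the likelihood of the observed sequence for each case: P(data | r = 1) = (1/9)(8/9)(8/9) = 0.087791; P(data | r = 2) = (2/9)(7/9)(7/9) = 0.13443; P(data | r = 3) = (3/9)(6/9)(6/9) = 0.14815; P(data | r = 4) = (4/9)(5/9)(5/9) = 0.13717; P(data | r = 7) = (7/9)(2/9)(2/9) = 0.038409.
Weighting by the prior gives 3/10 · 0.087791 = 0.026337, 1/10 · 0.13443 = 0.013443, 1/10 · 0.14815 = 0.014815, 1/5 · 0.13717 = 0.027435, 3/10 · 0.038409 = 0.011523; summing to 0.093553.
Hence P(r = 4 | data) = (0.027435) / (0.093553) = 0.29326.

0.293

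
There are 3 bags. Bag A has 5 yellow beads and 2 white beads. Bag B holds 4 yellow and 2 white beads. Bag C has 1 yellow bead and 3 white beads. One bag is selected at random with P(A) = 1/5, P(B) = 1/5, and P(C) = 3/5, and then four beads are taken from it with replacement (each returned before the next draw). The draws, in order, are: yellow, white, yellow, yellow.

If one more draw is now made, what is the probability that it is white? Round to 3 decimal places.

For each hypothesis, P(data | H) works out to: P(data | bag A) = (5/7)(2/7)(5/7)(5/7) = 0.10412; P(data | bag B) = (4/6)(2/6)(4/6)(4/6) = 0.098765; P(data | bag C) = (1/4)(3/4)(1/4)(1/4) = 0.011719.
Weighting by the prior gives 1/5 · 0.10412 = 0.020825, 1/5 · 0.098765 = 0.019753, 3/5 · 0.011719 = 0.0070313; summing to 0.047609.
Normalising, the posterior is P(bag A | data) = 0.43741, P(bag B | data) = 0.4149, P(bag C | data) = 0.14769.
So P(white next | data) = Σ P(white next | H) P(H | data) = (2/7)(0.43741) + (1/3)(0.4149) + (3/4)(0.14769) = 0.37404.

0.374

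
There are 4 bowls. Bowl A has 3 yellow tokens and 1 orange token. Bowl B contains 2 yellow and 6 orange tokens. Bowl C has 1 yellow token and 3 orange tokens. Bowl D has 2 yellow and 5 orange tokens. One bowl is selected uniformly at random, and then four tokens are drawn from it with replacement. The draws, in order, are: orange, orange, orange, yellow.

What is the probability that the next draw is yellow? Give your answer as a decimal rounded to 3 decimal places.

The likelihood of the observed sequence under each hypothesis: P(data | bowl A) = (1/4)(1/4)(1/4)(3/4) = 0.011719; P(data | bowl B) = (6/8)(6/8)(6/8)(2/8) = 0.10547; P(data | bowl C) = (3/4)(3/4)(3/4)(1/4) = 0.10547; P(data | bowl D) = (5/7)(5/7)(5/7)(2/7) = 0.10412.
The prior-weighted likelihoods are 1/4 · 0.011719 = 0.0029297, 1/4 · 0.10547 = 0.026367, 1/4 · 0.10547 = 0.026367, 1/4 · 0.10412 = 0.026031; summing to 0.081695.
Dividing through by the total gives posterior P(bowl A | data) = 0.035861, P(bowl B | data) = 0.32275, P(bowl C | data) = 0.32275, P(bowl D | data) = 0.31863.
Averaging over the posterior, P(yellow next | data) = (3/4)(0.035861) + (1/4)(0.32275) + (1/4)(0.32275) + (2/7)(0.31863) = 0.27931.

0.279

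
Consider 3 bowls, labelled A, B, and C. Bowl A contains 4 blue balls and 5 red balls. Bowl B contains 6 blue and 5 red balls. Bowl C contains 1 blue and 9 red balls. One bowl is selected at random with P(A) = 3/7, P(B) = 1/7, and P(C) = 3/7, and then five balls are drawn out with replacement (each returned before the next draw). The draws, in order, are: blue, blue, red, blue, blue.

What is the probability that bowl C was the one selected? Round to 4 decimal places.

Under each hypothesis, the probability of the observed sequence is: P(data | bowl A) = (4/9)(4/9)(5/9)(4/9)(4/9) = 0.021677; P(data | bowl B) = (6/11)(6/11)(5/11)(6/11)(6/11) = 0.040236; P(data | bowl C) = (1/10)(1/10)(9/10)(1/10)(1/10) = 9e-05.
Weighting by the prior gives 3/7 · 0.021677 = 0.0092901, 1/7 · 0.040236 = 0.005748, 3/7 · 9e-05 = 3.8571e-05; with total 0.015077.
So P(bowl C | data) = (3.8571e-05) / (0.015077) = 0.0025584.

0.0026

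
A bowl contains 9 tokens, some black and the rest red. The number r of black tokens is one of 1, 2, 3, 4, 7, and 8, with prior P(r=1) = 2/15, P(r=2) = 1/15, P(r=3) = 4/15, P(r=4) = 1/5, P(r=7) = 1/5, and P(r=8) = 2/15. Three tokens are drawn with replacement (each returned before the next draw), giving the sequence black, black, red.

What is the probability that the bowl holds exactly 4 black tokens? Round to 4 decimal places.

0.2603

For each hypothesis, P(data | H) works out to: P(data | r = 1) = (1/9)(1/9)(8/9) = 0.010974; P(data | r = 2) = (2/9)(2/9)(7/9) = 0.038409; P(data | r = 3) = (3/9)(3/9)(6/9) = 0.074074; P(data | r = 4) = (4/9)(4/9)(5/9) = 0.10974; P(data | r = 7) = (7/9)(7/9)(2/9) = 0.13443; P(data | r = 8) = (8/9)(8/9)(1/9) = 0.087791.
Weighting by the prior gives 2/15 · 0.010974 = 0.0014632, 1/15 · 0.038409 = 0.0025606, 4/15 · 0.074074 = 0.019753, 1/5 · 0.10974 = 0.021948, 1/5 · 0.13443 = 0.026886, 2/15 · 0.087791 = 0.011706; these sum to 0.084316.
Therefore the posterior P(r = 4 | data) = (0.021948) / (0.084316) = 0.2603.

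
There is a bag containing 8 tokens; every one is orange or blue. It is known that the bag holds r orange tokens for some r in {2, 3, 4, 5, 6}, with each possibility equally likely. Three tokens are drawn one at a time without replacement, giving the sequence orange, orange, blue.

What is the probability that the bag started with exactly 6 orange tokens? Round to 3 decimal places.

For each hypothesis, P(data | H) works out to: P(data | r = 2) = (2/8)(1/7)(6/6) = 1/28; P(data | r = 3) = (3/8)(2/7)(5/6) = 5/56; P(data | r = 4) = (4/8)(3/7)(4/6) = 1/7; P(data | r = 5) = (5/8)(4/7)(3/6) = 5/28; P(data | r = 6) = (6/8)(5/7)(2/6) = 5/28.
Multiplying each by its prior: 1/5 · 1/28 = 1/140, 1/5 · 5/56 = 1/56, 1/5 · 1/7 = 1/35, 1/5 · 5/28 = 1/28, 1/5 · 5/28 = 1/28; with total 1/8.
By Bayes' rule, P(r = 6 | data) = (1/28) / (1/8) = 2/7.

0.286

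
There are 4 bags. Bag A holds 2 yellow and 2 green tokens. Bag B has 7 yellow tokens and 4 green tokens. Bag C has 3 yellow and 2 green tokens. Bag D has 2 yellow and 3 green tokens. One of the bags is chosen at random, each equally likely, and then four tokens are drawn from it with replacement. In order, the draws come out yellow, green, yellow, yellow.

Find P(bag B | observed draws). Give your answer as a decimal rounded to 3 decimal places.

Compute the likelihood of the observed sequence for each case: P(data | bag A) = (2/4)(2/4)(2/4)(2/4) = 0.0625; P(data | bag B) = (7/11)(4/11)(7/11)(7/11) = 0.093709; P(data | bag C) = (3/5)(2/5)(3/5)(3/5) = 0.0864; P(data | bag D) = (2/5)(3/5)(2/5)(2/5) = 0.0384.
The prior-weighted likelihoods are 1/4 · 0.0625 = 0.015625, 1/4 · 0.093709 = 0.023427, 1/4 · 0.0864 = 0.0216, 1/4 · 0.0384 = 0.0096; these sum to 0.070252.
So P(bag B | data) = (0.023427) / (0.070252) = 0.33347.

0.333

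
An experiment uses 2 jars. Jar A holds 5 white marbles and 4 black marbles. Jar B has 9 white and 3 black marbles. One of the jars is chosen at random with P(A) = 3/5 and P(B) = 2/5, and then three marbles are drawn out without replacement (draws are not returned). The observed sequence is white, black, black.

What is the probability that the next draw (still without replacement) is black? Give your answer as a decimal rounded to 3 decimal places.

The likelihood of the observed sequence under each hypothesis: P(data | jar A) = (5/9)(4/8)(3/7) = 0.11905; P(data | jar B) = (9/12)(3/11)(2/10) = 0.040909.
Weighting by the prior gives 3/5 · 0.11905 = 0.071429, 2/5 · 0.040909 = 0.016364; these sum to 0.087792.
The posterior is then P(jar A | data) = 0.81361, P(jar B | data) = 0.18639.
Averaging over the posterior, P(black next | data) = (1/3)(0.81361) + (1/9)(0.18639) = 0.29191.

0.292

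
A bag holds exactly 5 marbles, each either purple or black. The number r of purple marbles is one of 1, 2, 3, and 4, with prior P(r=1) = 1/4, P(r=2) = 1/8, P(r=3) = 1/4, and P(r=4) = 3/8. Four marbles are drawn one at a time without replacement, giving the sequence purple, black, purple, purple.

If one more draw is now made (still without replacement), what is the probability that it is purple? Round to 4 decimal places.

0.7500

For each hypothesis, P(data | H) works out to: P(data | r = 1) = (1/5)(4/4)(0/3) = 0; P(data | r = 2) = (2/5)(3/4)(1/3)(0/2) = 0; P(data | r = 3) = (3/5)(2/4)(2/3)(1/2) = 1/10; P(data | r = 4) = (4/5)(1/4)(3/3)(2/2) = 1/5.
The prior-weighted likelihoods are 1/4 · 0 = 0, 1/8 · 0 = 0, 1/4 · 1/10 = 1/40, 3/8 · 1/5 = 3/40; these sum to 1/10.
Normalising, the posterior is P(r = 1 | data) = 0, P(r = 2 | data) = 0, P(r = 3 | data) = 1/4, P(r = 4 | data) = 3/4.
Averaging over the posterior, P(purple next | data) = (0)(1/4) + (1)(3/4) = 3/4.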